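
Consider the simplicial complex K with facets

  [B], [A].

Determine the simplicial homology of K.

Fix the vertex order A < B and write every simplex with vertices in increasing order. Then dim K = 0 and the simplices of K are:

  0-simplices (2): A, B

so the chain groups are C_0 ≅ Z^2.

Computing H_k = (kernel of ∂_k) / (image of ∂_{k+1}):

  H_0: rank C_0 − rank ∂_1 = 2 − 0 = 2, and there is no ∂_1, so H_0 ≅ Z^2.

(K is a triangulation of a set of 2 points.)

H_0 = Z^2.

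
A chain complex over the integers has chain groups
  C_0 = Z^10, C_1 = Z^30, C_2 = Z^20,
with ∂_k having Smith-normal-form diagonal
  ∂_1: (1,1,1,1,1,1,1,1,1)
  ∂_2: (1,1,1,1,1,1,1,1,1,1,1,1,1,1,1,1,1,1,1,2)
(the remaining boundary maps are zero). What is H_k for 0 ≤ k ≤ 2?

H_0 = Z,  H_1 = Z × Z/2,  H_2 = 0.

H_0: b_0 = 10 − 0 − 9 = 1; torsion from ∂_1 factors > 1: none. So H_0 = Z.
H_1: b_1 = 30 − 9 − 20 = 1; torsion from ∂_2 factors > 1: [2]. So H_1 = Z × Z/2.
H_2: b_2 = 20 − 20 − 0 = 0; torsion from ∂_3 factors > 1: none. So H_2 = 0.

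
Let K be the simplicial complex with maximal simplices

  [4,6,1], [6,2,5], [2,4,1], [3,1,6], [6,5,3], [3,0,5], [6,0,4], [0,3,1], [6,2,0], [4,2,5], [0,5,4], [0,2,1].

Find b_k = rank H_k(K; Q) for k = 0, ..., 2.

b_0 = 1, b_1 = 0, b_2 = 0.

K has 7 vertices, 18 edges, 12 triangles.
rank ∂_0 = 0, rank ∂_1 = 6 ⇒ b_0 = 7 − 0 − 6 = 1; all invariant factors of ∂_1 are 1 so no torsion. So H_0 = Z.
rank ∂_1 = 6, rank ∂_2 = 12 ⇒ b_1 = 18 − 6 − 12 = 0; ∂_2 has invariant factor(s) [2] giving torsion. So H_1 = Z_2.
rank ∂_2 = 12, rank ∂_3 = 0 ⇒ b_2 = 12 − 12 − 0 = 0. So H_2 = 0.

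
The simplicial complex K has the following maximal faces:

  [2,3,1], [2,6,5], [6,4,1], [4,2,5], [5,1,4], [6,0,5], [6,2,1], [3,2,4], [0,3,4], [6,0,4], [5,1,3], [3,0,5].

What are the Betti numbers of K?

K has 7 vertices, 18 edges, 12 triangles.
rank ∂_0 = 0, rank ∂_1 = 6 ⇒ b_0 = 7 − 0 − 6 = 1; all invariant factors of ∂_1 are 1 so no torsion. So H_0 = Z.
rank ∂_1 = 6, rank ∂_2 = 12 ⇒ b_1 = 18 − 6 − 12 = 0; ∂_2 has invariant factor(s) [2] giving torsion. So H_1 = Z/2.
rank ∂_2 = 12, rank ∂_3 = 0 ⇒ b_2 = 12 − 12 − 0 = 0. So H_2 = 0.

b_0 = 1, b_1 = 0, b_2 = 0.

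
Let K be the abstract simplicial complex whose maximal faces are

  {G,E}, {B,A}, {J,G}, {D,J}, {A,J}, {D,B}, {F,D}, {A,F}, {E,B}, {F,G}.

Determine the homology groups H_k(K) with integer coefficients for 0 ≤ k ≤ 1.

H_0 ≅ Z,  H_1 ≅ Z^4.

We work with the vertex ordering A < B < D < E < F < G < J. The simplices of K, each written with vertices in increasing order, are:

  0-simplices (7): A, B, D, E, F, G, J
  1-simplices (10): AB, AF, AJ, BD, BE, DF, DJ, EG, FG, GJ

Hence C_0 ≅ Z^7, C_1 ≅ Z^10.

Boundary ∂_1: C_1 → C_0 maps an edge to its endpoints' difference, ∂[p,q] = q − p. For instance
  ∂AB = B − A.
The 7×10 boundary matrix has rank 6 and Smith normal form diag(1,1,1,1,1,1).

Now H_k = ker ∂_k / im ∂_{k+1}, so:

  H_0: rank C_0 − rank ∂_1 = 7 − 6 = 1, and the invariant factors of ∂_1 are all 1, so H_0 ≅ Z.
  H_1: rank ker ∂_1 − rank ∂_2 = (10 − 6) − 0 = 4, and there is no ∂_2, so H_1 ≅ Z^4.

As a check, the Euler characteristic is 7 − 10 = -3, which agrees with 1 − 4 = -3.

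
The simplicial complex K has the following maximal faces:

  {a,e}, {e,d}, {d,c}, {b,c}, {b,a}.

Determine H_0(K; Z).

Order the vertices as a < b < c < d < e. Listing each simplex with vertices in this order, K has dimension 1 with simplices:

  0-simplices (5): a, b, c, d, e
  1-simplices (5): ab, ae, bc, cd, de

Hence C_0 ≅ Z^5, C_1 ≅ Z^5.

Boundary ∂_1: C_1 → C_0 maps an edge to its endpoints' difference, ∂[p,q] = q − p.
This gives a 5×5 integer matrix of rank 4; reducing to Smith normal form yields diagonal entries (1,1,1,1).

Reading off H_k = ker ∂_k / im ∂_{k+1}:

  H_0: rank C_0 − rank ∂_1 = 5 − 4 = 1, and the invariant factors of ∂_1 are all 1, so H_0 = Z.

H_0 = Z.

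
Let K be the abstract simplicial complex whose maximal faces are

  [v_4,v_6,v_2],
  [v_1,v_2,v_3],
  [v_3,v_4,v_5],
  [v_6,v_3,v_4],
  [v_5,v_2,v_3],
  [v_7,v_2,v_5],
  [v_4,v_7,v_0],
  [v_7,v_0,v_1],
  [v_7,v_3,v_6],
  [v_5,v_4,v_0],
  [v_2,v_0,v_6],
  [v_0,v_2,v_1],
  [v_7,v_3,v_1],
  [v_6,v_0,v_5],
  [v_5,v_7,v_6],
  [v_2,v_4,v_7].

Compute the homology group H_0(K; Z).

H_0 = Z.

We work with the vertex ordering v_0 < v_1 < v_2 < v_3 < v_4 < v_5 < v_6 < v_7. The simplices of K, each written with vertices in increasing order, are:

  0-simplices (8): [v_0], [v_1], [v_2], [v_3], [v_4], [v_5], [v_6], [v_7]
  1-simplices (24): (24 of them)
  2-simplices (16): (16 of them)

so the chain groups are C_0 ≅ Z^8, C_1 ≅ Z^24, C_2 ≅ Z^16.

∂_1: C_1 → C_0 maps an edge to its endpoints' difference, ∂[p,q] = q − p. For instance
  ∂[v_0,v_2] = [v_2] − [v_0].
The resulting 8×24 matrix has rank 7, and its Smith normal form has invariant factors (1,1,1,1,1,1,1).

∂_2: C_2 → C_1 acts by ∂[p,q,r] = [q,r] − [p,r] + [p,q]. For instance
  ∂[v_2,v_5,v_7] = [v_5,v_7] − [v_2,v_7] + [v_2,v_5],
  ∂[v_0,v_4,v_5] = [v_4,v_5] − [v_0,v_5] + [v_0,v_4].
As a 24×16 matrix over Z this has rank 15, with invariant factors (1,1,1,1,1,1,1,1,1,1,1,1,1,1,1).

Now H_k = ker ∂_k / im ∂_{k+1}, so:

  H_0: rank C_0 − rank ∂_1 = 8 − 7 = 1, and the invariant factors of ∂_1 are all 1, so H_0 ≅ Z.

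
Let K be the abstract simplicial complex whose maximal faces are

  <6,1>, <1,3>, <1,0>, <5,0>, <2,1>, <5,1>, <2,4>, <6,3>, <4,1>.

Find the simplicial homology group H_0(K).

Order the vertices as 0 < 1 < 2 < 3 < 4 < 5 < 6. Listing each simplex with vertices in this order, K has dimension 1 with simplices:

  0-simplices (7): [0], [1], [2], [3], [4], [5], [6]
  1-simplices (9): [0,1], [0,5], [1,2], [1,3], [1,4], [1,5], [1,6], [2,4], [3,6]

Hence C_0 ≅ Z^7, C_1 ≅ Z^9.

Boundary ∂_1: C_1 → C_0 maps an edge to its endpoints' difference, ∂[p,q] = q − p.
The resulting 7×9 matrix has rank 6, and its Smith normal form has invariant factors (1,1,1,1,1,1).

Now H_k = ker ∂_k / im ∂_{k+1}, so:

  H_0: rank C_0 − rank ∂_1 = 7 − 6 = 1, and the invariant factors of ∂_1 are all 1, so H_0 = Z.

H_0 ≅ Z.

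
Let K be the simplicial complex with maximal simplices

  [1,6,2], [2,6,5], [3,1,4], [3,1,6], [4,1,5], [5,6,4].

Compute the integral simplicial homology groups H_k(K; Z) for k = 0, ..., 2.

We work with the vertex ordering 1 < 2 < 3 < 4 < 5 < 6. The simplices of K, each written with vertices in increasing order, are:

  0-simplices (6): [1], [2], [3], [4], [5], [6]
  1-simplices (12): [1,2], [1,3], [1,4], [1,5], [1,6], [2,5], [2,6], [3,4], [3,6], [4,5], [4,6], [5,6]
  2-simplices (6): [1,2,6], [1,3,4], [1,3,6], [1,4,5], [2,5,6], [4,5,6]

giving chain groups C_0 ≅ Z^6, C_1 ≅ Z^12, C_2 ≅ Z^6.

Boundary ∂_1: C_1 → C_0 sends each edge [p,q] (with p < q) to q − p.
The 6×12 boundary matrix has rank 5 and Smith normal form diag(1,1,1,1,1).

Boundary ∂_2: C_2 → C_1 acts by ∂[p,q,r] = [q,r] − [p,r] + [p,q]. For instance
  ∂[1,2,6] = [2,6] − [1,6] + [1,2],
  ∂[2,5,6] = [5,6] − [2,6] + [2,5].
As a 12×6 matrix over Z this has rank 6, with invariant factors (1,1,1,1,1,1).

From H_k ≅ ker(∂_k) / im(∂_{k+1}) we obtain:

  H_0: rank C_0 − rank ∂_1 = 6 − 5 = 1, and the invariant factors of ∂_1 are all 1, so H_0 = Z.
  H_1: rank ker ∂_1 − rank ∂_2 = (12 − 5) − 6 = 1, and the invariant factors of ∂_2 are all 1, so H_1 = Z.
  H_2: rank ker ∂_2 − rank ∂_3 = (6 − 6) − 0 = 0, and there is no ∂_3, so H_2 = 0.

As a check, the Euler characteristic is 6 − 12 + 6 = 0, which agrees with 1 − 1 + 0 = 0.

H_0 ≅ Z,  H_1 ≅ Z,  H_2 = 0.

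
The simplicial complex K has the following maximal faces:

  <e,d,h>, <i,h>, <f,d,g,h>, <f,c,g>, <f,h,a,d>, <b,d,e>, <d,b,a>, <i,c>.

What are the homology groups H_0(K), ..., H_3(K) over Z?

H_0 ≅ Z,  H_1 ≅ Z,  H_2 = 0,  H_3 = 0.

Fix the vertex order a < b < c < d < e < f < g < h < i and write every simplex with vertices in increasing order. Then dim K = 3 and the simplices of K are:

  0-simplices (9): a, b, c, d, e, f, g, h, i
  1-simplices (18): ab, ad, af, ah, bd, be, cf, cg, ci, de, df, dg, dh, eh, fg, fh, gh, hi
  2-simplices (11): abd, adf, adh, afh, bde, cfg, deh, dfg, dfh, dgh, fgh
  3-simplices (2): adfh, dfgh

giving chain groups C_0 ≅ Z^9, C_1 ≅ Z^18, C_2 ≅ Z^11, C_3 ≅ Z^2.

Boundary ∂_1: C_1 → C_0 is given by ∂[p,q] = [q] − [p]. For instance
  ∂dh = h − d.
The resulting 9×18 matrix has rank 8, and its Smith normal form has invariant factors (1,1,1,1,1,1,1,1).

Boundary ∂_2: C_2 → C_1 sends each 2-simplex [p,q,r] to [q,r] − [p,r] + [p,q]. For instance
  ∂bde = de − be + bd,
  ∂dgh = gh − dh + dg.
This gives a 18×11 integer matrix of rank 9; reducing to Smith normal form yields diagonal entries (1,1,1,1,1,1,1,1,1).

∂_3: C_3 → C_2 sends each 3-simplex σ to the alternating sum Σ_i (−1)^i (σ with its i-th vertex removed). For instance
  ∂adfh = dfh − afh + adh − adf,
  ∂dfgh = fgh − dgh + dfh − dfg.
As a 11×2 matrix over Z this has rank 2, with invariant factors (1,1).

Computing H_k = (kernel of ∂_k) / (image of ∂_{k+1}):

  H_0: rank C_0 − rank ∂_1 = 9 − 8 = 1, and the invariant factors of ∂_1 are all 1, so H_0 ≅ Z.
  H_1: rank ker ∂_1 − rank ∂_2 = (18 − 8) − 9 = 1, and the invariant factors of ∂_2 are all 1, so H_1 ≅ Z.
  H_2: rank ker ∂_2 − rank ∂_3 = (11 − 9) − 2 = 0, and the invariant factors of ∂_3 are all 1, so H_2 ≅ 0.
  H_3: rank ker ∂_3 − rank ∂_4 = (2 − 2) − 0 = 0, and there is no ∂_4, so H_3 ≅ 0.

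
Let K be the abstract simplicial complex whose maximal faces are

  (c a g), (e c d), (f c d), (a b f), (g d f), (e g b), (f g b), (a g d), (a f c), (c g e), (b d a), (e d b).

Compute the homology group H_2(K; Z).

H_2 = 0.

Order the vertices as a < b < c < d < e < f < g. Listing each simplex with vertices in this order, K has dimension 2 with simplices:

  0-simplices (7): a, b, c, d, e, f, g
  1-simplices (18): ab, ac, ad, af, ag, bd, be, bf, bg, cd, ce, cf, cg, de, df, dg, eg, fg
  2-simplices (12): abd, abf, acf, acg, adg, bde, beg, bfg, cde, cdf, ceg, dfg

so the chain groups are C_0 ≅ Z^7, C_1 ≅ Z^18, C_2 ≅ Z^12.

∂_1: C_1 → C_0 maps an edge to its endpoints' difference, ∂[p,q] = q − p. For instance
  ∂ad = d − a.
The 7×18 boundary matrix has rank 6 and Smith normal form diag(1,1,1,1,1,1).

∂_2: C_2 → C_1 maps a triangle to the signed sum of its edges. For instance
  ∂bfg = fg − bg + bf,
  ∂acg = cg − ag + ac.
The resulting 18×12 matrix has rank 12, and its Smith normal form has invariant factors (1,1,1,1,1,1,1,1,1,1,1,2).

Reading off H_k = ker ∂_k / im ∂_{k+1}:

  H_2: rank ker ∂_2 − rank ∂_3 = (12 − 12) − 0 = 0, and there is no ∂_3, so H_2 ≅ 0.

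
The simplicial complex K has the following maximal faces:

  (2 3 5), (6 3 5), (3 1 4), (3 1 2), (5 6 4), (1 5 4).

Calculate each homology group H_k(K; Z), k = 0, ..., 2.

H_0 ≅ Z,  H_1 ≅ Z,  H_2 = 0.

K has 6 vertices, 12 edges, 6 triangles.
rank ∂_0 = 0, rank ∂_1 = 5 ⇒ b_0 = 6 − 0 − 5 = 1; all invariant factors of ∂_1 are 1 so no torsion. So H_0 ≅ Z.
rank ∂_1 = 5, rank ∂_2 = 6 ⇒ b_1 = 12 − 5 − 6 = 1; all invariant factors of ∂_2 are 1 so no torsion. So H_1 ≅ Z.
rank ∂_2 = 6, rank ∂_3 = 0 ⇒ b_2 = 6 − 6 − 0 = 0. So H_2 ≅ 0.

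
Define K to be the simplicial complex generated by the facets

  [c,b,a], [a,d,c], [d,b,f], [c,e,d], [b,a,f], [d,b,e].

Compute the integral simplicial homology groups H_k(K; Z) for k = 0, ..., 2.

Take the total order a < b < c < d < e < f on the vertex set. Then K (dimension 2) consists of the simplices:

  0-simplices (6): a, b, c, d, e, f
  1-simplices (12): ab, ac, ad, af, bc, bd, be, bf, cd, ce, de, df
  2-simplices (6): abc, abf, acd, bde, bdf, cde

giving chain groups C_0 ≅ Z^6, C_1 ≅ Z^12, C_2 ≅ Z^6.

∂_1: C_1 → C_0 is given by ∂[p,q] = [q] − [p].
The 6×12 boundary matrix has rank 5 and Smith normal form diag(1,1,1,1,1).

The boundary map ∂_2: C_2 → C_1 maps a triangle to the signed sum of its edges. For instance
  ∂bde = de − be + bd,
  ∂cde = de − ce + cd.
This gives a 12×6 integer matrix of rank 6; reducing to Smith normal form yields diagonal entries (1,1,1,1,1,1).

Now H_k = ker ∂_k / im ∂_{k+1}, so:

  H_0: rank C_0 − rank ∂_1 = 6 − 5 = 1, and the invariant factors of ∂_1 are all 1, so H_0 = Z.
  H_1: rank ker ∂_1 − rank ∂_2 = (12 − 5) − 6 = 1, and the invariant factors of ∂_2 are all 1, so H_1 = Z.
  H_2: rank ker ∂_2 − rank ∂_3 = (6 − 6) − 0 = 0, and there is no ∂_3, so H_2 = 0.

H_0 = Z,  H_1 = Z,  H_2 = 0.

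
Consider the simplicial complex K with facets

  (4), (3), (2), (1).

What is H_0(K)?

Order the vertices as 1 < 2 < 3 < 4. Listing each simplex with vertices in this order, K has dimension 0 with simplices:

  0-simplices (4): [1], [2], [3], [4]

Hence C_0 ≅ Z^4.

Now H_k = ker ∂_k / im ∂_{k+1}, so:

  H_0: rank C_0 − rank ∂_1 = 4 − 0 = 4, and there is no ∂_1, so H_0 = Z^4.

(K is a triangulation of a set of 4 points.)

H_0 ≅ Z^4.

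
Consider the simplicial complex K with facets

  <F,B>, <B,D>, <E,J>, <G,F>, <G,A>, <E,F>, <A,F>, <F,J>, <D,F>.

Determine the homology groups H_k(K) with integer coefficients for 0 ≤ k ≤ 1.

H_0 ≅ Z,  H_1 ≅ Z^3.

Take the total order A < B < D < E < F < G < J on the vertex set. Then K (dimension 1) consists of the simplices:

  0-simplices (7): A, B, D, E, F, G, J
  1-simplices (9): AF, AG, BD, BF, DF, EF, EJ, FG, FJ

Hence C_0 ≅ Z^7, C_1 ≅ Z^9.

The boundary map ∂_1: C_1 → C_0 is given by ∂[p,q] = [q] − [p]. For instance
  ∂BF = F − B.
As a 7×9 matrix over Z this has rank 6, with invariant factors (1,1,1,1,1,1).

Now H_k = ker ∂_k / im ∂_{k+1}, so:

  H_0: rank C_0 − rank ∂_1 = 7 − 6 = 1, and the invariant factors of ∂_1 are all 1, so H_0 = Z.
  H_1: rank ker ∂_1 − rank ∂_2 = (9 − 6) − 0 = 3, and there is no ∂_2, so H_1 = Z^3.

As a check, the Euler characteristic is 7 − 9 = -2, which agrees with 1 − 3 = -2.
(K is a triangulation of a wedge of 3 circles.)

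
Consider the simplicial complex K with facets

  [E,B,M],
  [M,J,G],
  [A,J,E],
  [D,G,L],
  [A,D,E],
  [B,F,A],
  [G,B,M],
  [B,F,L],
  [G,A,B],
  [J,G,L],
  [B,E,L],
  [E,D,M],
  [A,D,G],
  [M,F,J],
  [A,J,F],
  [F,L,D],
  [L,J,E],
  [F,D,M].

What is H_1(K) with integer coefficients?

We work with the vertex ordering A < B < D < E < F < G < J < L < M. The simplices of K, each written with vertices in increasing order, are:

  0-simplices (9): A, B, D, E, F, G, J, L, M
  1-simplices (27): AB, AD, AE, AF, AG, AJ, BE, BF, BG, BL, BM, DE, DF, DG, DL, DM, EJ, EL, EM, FJ, FL, FM, GJ, GL, GM, JL, JM
  2-simplices (18): ABF, ABG, ADE, ADG, AEJ, AFJ, BEL, BEM, BFL, BGM, DEM, DFL, DFM, DGL, EJL, FJM, GJL, GJM

Hence C_0 ≅ Z^9, C_1 ≅ Z^27, C_2 ≅ Z^18.

The boundary map ∂_1: C_1 → C_0 maps an edge to its endpoints' difference, ∂[p,q] = q − p. For instance
  ∂EJ = J − E.
The resulting 9×27 matrix has rank 8, and its Smith normal form has invariant factors (1,1,1,1,1,1,1,1).

Boundary ∂_2: C_2 → C_1 acts by ∂[p,q,r] = [q,r] − [p,r] + [p,q]. For instance
  ∂BGM = GM − BM + BG,
  ∂GJM = JM − GM + GJ.
As a 27×18 matrix over Z this has rank 17, with invariant factors (1,1,1,1,1,1,1,1,1,1,1,1,1,1,1,1,1).

Reading off H_k = ker ∂_k / im ∂_{k+1}:

  H_1: rank ker ∂_1 − rank ∂_2 = (27 − 8) − 17 = 2, and the invariant factors of ∂_2 are all 1, so H_1 = Z^2.

H_1 = Z^2.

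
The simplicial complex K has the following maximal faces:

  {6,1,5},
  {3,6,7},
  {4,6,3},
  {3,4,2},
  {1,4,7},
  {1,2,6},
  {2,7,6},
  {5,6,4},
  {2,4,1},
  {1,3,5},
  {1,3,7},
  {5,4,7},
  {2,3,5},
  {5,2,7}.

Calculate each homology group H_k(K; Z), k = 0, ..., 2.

We work with the vertex ordering 1 < 2 < 3 < 4 < 5 < 6 < 7. The simplices of K, each written with vertices in increasing order, are:

  0-simplices (7): [1], [2], [3], [4], [5], [6], [7]
  1-simplices (21): [1,2], [1,3], [1,4], [1,5], [1,6], [1,7], [2,3], [2,4], [2,5], [2,6], [2,7], [3,4], [3,5], [3,6], [3,7], [4,5], [4,6], [4,7], [5,6], [5,7], [6,7]
  2-simplices (14): [1,2,4], [1,2,6], [1,3,5], [1,3,7], [1,4,7], [1,5,6], [2,3,4], [2,3,5], [2,5,7], [2,6,7], [3,4,6], [3,6,7], [4,5,6], [4,5,7]

Hence C_0 ≅ Z^7, C_1 ≅ Z^21, C_2 ≅ Z^14.

Boundary ∂_1: C_1 → C_0 maps an edge to its endpoints' difference, ∂[p,q] = q − p. For instance
  ∂[2,7] = [7] − [2].
The resulting 7×21 matrix has rank 6, and its Smith normal form has invariant factors (1,1,1,1,1,1).

The boundary map ∂_2: C_2 → C_1 maps a triangle to the signed sum of its edges. For instance
  ∂[2,5,7] = [5,7] − [2,7] + [2,5],
  ∂[2,3,4] = [3,4] − [2,4] + [2,3].
As a 21×14 matrix over Z this has rank 13, with invariant factors (1,1,1,1,1,1,1,1,1,1,1,1,1).

From H_k ≅ ker(∂_k) / im(∂_{k+1}) we obtain:

  H_0: rank C_0 − rank ∂_1 = 7 − 6 = 1, and the invariant factors of ∂_1 are all 1, so H_0 = Z.
  H_1: rank ker ∂_1 − rank ∂_2 = (21 − 6) − 13 = 2, and the invariant factors of ∂_2 are all 1, so H_1 = Z^2.
  H_2: rank ker ∂_2 − rank ∂_3 = (14 − 13) − 0 = 1, and there is no ∂_3, so H_2 = Z.

As a check, the Euler characteristic is 7 − 21 + 14 = 0, which agrees with 1 − 2 + 1 = 0.

H_0 = Z,  H_1 = Z^2,  H_2 = Z.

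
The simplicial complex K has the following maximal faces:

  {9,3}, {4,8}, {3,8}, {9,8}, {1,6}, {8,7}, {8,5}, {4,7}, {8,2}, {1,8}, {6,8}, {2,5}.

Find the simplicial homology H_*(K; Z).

H_0 = Z,  H_1 = Z^4.

Fix the vertex order 1 < 2 < 3 < 4 < 5 < 6 < 7 < 8 < 9 and write every simplex with vertices in increasing order. Then dim K = 1 and the simplices of K are:

  0-simplices (9): [1], [2], [3], [4], [5], [6], [7], [8], [9]
  1-simplices (12): [1,6], [1,8], [2,5], [2,8], [3,8], [3,9], [4,7], [4,8], [5,8], [6,8], [7,8], [8,9]

so the chain groups are C_0 ≅ Z^9, C_1 ≅ Z^12.

∂_1: C_1 → C_0 sends each edge [p,q] (with p < q) to q − p. For instance
  ∂[8,9] = [9] − [8].
The 9×12 boundary matrix has rank 8 and Smith normal form diag(1,1,1,1,1,1,1,1).

From H_k ≅ ker(∂_k) / im(∂_{k+1}) we obtain:

  H_0: rank C_0 − rank ∂_1 = 9 − 8 = 1, and the invariant factors of ∂_1 are all 1, so H_0 = Z.
  H_1: rank ker ∂_1 − rank ∂_2 = (12 − 8) − 0 = 4, and there is no ∂_2, so H_1 = Z^4.

(K is a triangulation of a wedge of 4 circles.)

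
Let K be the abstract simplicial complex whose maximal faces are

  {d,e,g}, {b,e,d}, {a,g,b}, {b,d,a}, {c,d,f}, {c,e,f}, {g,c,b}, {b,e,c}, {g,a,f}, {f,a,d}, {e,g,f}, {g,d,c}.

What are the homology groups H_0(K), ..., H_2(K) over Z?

Fix the vertex order a < b < c < d < e < f < g and write every simplex with vertices in increasing order. Then dim K = 2 and the simplices of K are:

  0-simplices (7): a, b, c, d, e, f, g
  1-simplices (18): ab, ad, af, ag, bc, bd, be, bg, cd, ce, cf, cg, de, df, dg, ef, eg, fg
  2-simplices (12): abd, abg, adf, afg, bce, bcg, bde, cdf, cdg, cef, deg, efg

Hence C_0 ≅ Z^7, C_1 ≅ Z^18, C_2 ≅ Z^12.

Boundary ∂_1: C_1 → C_0 sends each edge [p,q] (with p < q) to q − p.
The 7×18 boundary matrix has rank 6 and Smith normal form diag(1,1,1,1,1,1).

The boundary map ∂_2: C_2 → C_1 sends each 2-simplex [p,q,r] to [q,r] − [p,r] + [p,q]. For instance
  ∂bcg = cg − bg + bc,
  ∂adf = df − af + ad.
The resulting 18×12 matrix has rank 12, and its Smith normal form has invariant factors (1,1,1,1,1,1,1,1,1,1,1,2).

Computing H_k = (kernel of ∂_k) / (image of ∂_{k+1}):

  H_0: rank C_0 − rank ∂_1 = 7 − 6 = 1, and the invariant factors of ∂_1 are all 1, so H_0 ≅ Z.
  H_1: rank ker ∂_1 − rank ∂_2 = (18 − 6) − 12 = 0, and ∂_2 has invariant factor 2 > 1, so H_1 ≅ Z/2Z.
  H_2: rank ker ∂_2 − rank ∂_3 = (12 − 12) − 0 = 0, and there is no ∂_3, so H_2 ≅ 0.

As a check, the Euler characteristic is 7 − 18 + 12 = 1, which agrees with 1 − 0 + 0 = 1.

H_0 ≅ Z,  H_1 ≅ Z/2Z,  H_2 = 0.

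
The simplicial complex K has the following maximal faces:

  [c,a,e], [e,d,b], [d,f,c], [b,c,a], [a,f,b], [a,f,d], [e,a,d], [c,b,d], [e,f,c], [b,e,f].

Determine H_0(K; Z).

H_0 = Z.

Order the vertices as a < b < c < d < e < f. Listing each simplex with vertices in this order, K has dimension 2 with simplices:

  0-simplices (6): a, b, c, d, e, f
  1-simplices (15): ab, ac, ad, ae, af, bc, bd, be, bf, cd, ce, cf, de, df, ef
  2-simplices (10): abc, abf, ace, ade, adf, bcd, bde, bef, cdf, cef

giving chain groups C_0 ≅ Z^6, C_1 ≅ Z^15, C_2 ≅ Z^10.

Boundary ∂_1: C_1 → C_0 is given by ∂[p,q] = [q] − [p].
The 6×15 boundary matrix has rank 5 and Smith normal form diag(1,1,1,1,1).

∂_2: C_2 → C_1 sends each 2-simplex [p,q,r] to [q,r] − [p,r] + [p,q]. For instance
  ∂adf = df − af + ad,
  ∂ace = ce − ae + ac.
This gives a 15×10 integer matrix of rank 10; reducing to Smith normal form yields diagonal entries (1,1,1,1,1,1,1,1,1,2).

Now H_k = ker ∂_k / im ∂_{k+1}, so:

  H_0: rank C_0 − rank ∂_1 = 6 − 5 = 1, and the invariant factors of ∂_1 are all 1, so H_0 = Z.

(K is a triangulation of the real projective plane RP^2.)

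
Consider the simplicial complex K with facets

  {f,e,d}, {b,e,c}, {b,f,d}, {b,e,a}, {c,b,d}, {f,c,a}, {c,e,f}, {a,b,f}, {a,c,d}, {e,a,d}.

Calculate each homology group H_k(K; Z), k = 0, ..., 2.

K has 6 vertices, 15 edges, 10 triangles.
rank ∂_0 = 0, rank ∂_1 = 5 ⇒ b_0 = 6 − 0 − 5 = 1; all invariant factors of ∂_1 are 1 so no torsion. So H_0 ≅ Z.
rank ∂_1 = 5, rank ∂_2 = 10 ⇒ b_1 = 15 − 5 − 10 = 0; ∂_2 has invariant factor(s) [2] giving torsion. So H_1 ≅ Z/2.
rank ∂_2 = 10, rank ∂_3 = 0 ⇒ b_2 = 10 − 10 − 0 = 0. So H_2 ≅ 0.

H_0 = Z,  H_1 = Z/2,  H_2 = 0.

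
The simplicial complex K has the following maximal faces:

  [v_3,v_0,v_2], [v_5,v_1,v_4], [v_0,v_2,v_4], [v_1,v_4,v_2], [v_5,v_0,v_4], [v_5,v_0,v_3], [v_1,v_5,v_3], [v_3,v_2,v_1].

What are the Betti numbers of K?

Order the vertices as v_0 < v_1 < v_2 < v_3 < v_4 < v_5. Listing each simplex with vertices in this order, K has dimension 2 with simplices:

  0-simplices (6): [v_0], [v_1], [v_2], [v_3], [v_4], [v_5]
  1-simplices (12): [v_0,v_2], [v_0,v_3], [v_0,v_4], [v_0,v_5], [v_1,v_2], [v_1,v_3], [v_1,v_4], [v_1,v_5], [v_2,v_3], [v_2,v_4], [v_3,v_5], [v_4,v_5]
  2-simplices (8): [v_0,v_2,v_3], [v_0,v_2,v_4], [v_0,v_3,v_5], [v_0,v_4,v_5], [v_1,v_2,v_3], [v_1,v_2,v_4], [v_1,v_3,v_5], [v_1,v_4,v_5]

Hence C_0 ≅ Z^6, C_1 ≅ Z^12, C_2 ≅ Z^8.

Boundary ∂_1: C_1 → C_0 maps an edge to its endpoints' difference, ∂[p,q] = q − p.
The 6×12 boundary matrix has rank 5 and Smith normal form diag(1,1,1,1,1).

The boundary map ∂_2: C_2 → C_1 maps a triangle to the signed sum of its edges. For instance
  ∂[v_1,v_4,v_5] = [v_4,v_5] − [v_1,v_5] + [v_1,v_4],
  ∂[v_1,v_3,v_5] = [v_3,v_5] − [v_1,v_5] + [v_1,v_3].
As a 12×8 matrix over Z this has rank 7, with invariant factors (1,1,1,1,1,1,1).

From H_k ≅ ker(∂_k) / im(∂_{k+1}) we obtain:

  H_0: rank C_0 − rank ∂_1 = 6 − 5 = 1, and the invariant factors of ∂_1 are all 1, so H_0 ≅ Z.
  H_1: rank ker ∂_1 − rank ∂_2 = (12 − 5) − 7 = 0, and the invariant factors of ∂_2 are all 1, so H_1 ≅ 0.
  H_2: rank ker ∂_2 − rank ∂_3 = (8 − 7) − 0 = 1, and there is no ∂_3, so H_2 ≅ Z.

Hence the Betti numbers are b_0 = 1, b_1 = 0, b_2 = 1.

b_0 = 1, b_1 = 0, b_2 = 1.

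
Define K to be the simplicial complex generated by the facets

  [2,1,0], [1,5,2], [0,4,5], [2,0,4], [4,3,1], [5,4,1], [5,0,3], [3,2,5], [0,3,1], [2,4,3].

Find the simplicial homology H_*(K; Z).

H_0 = Z,  H_1 = Z/2,  H_2 = 0.

Take the total order 0 < 1 < 2 < 3 < 4 < 5 on the vertex set. Then K (dimension 2) consists of the simplices:

  0-simplices (6): [0], [1], [2], [3], [4], [5]
  1-simplices (15): [0,1], [0,2], [0,3], [0,4], [0,5], [1,2], [1,3], [1,4], [1,5], [2,3], [2,4], [2,5], [3,4], [3,5], [4,5]
  2-simplices (10): [0,1,2], [0,1,3], [0,2,4], [0,3,5], [0,4,5], [1,2,5], [1,3,4], [1,4,5], [2,3,4], [2,3,5]

Hence C_0 ≅ Z^6, C_1 ≅ Z^15, C_2 ≅ Z^10.

The boundary map ∂_1: C_1 → C_0 maps an edge to its endpoints' difference, ∂[p,q] = q − p.
As a 6×15 matrix over Z this has rank 5, with invariant factors (1,1,1,1,1).

∂_2: C_2 → C_1 acts by ∂[p,q,r] = [q,r] − [p,r] + [p,q]. For instance
  ∂[0,1,2] = [1,2] − [0,2] + [0,1],
  ∂[0,3,5] = [3,5] − [0,5] + [0,3].
The resulting 15×10 matrix has rank 10, and its Smith normal form has invariant factors (1,1,1,1,1,1,1,1,1,2).

Now H_k = ker ∂_k / im ∂_{k+1}, so:

  H_0: rank C_0 − rank ∂_1 = 6 − 5 = 1, and the invariant factors of ∂_1 are all 1, so H_0 = Z.
  H_1: rank ker ∂_1 − rank ∂_2 = (15 − 5) − 10 = 0, and ∂_2 has invariant factor 2 > 1, so H_1 = Z/2.
  H_2: rank ker ∂_2 − rank ∂_3 = (10 − 10) − 0 = 0, and there is no ∂_3, so H_2 = 0.

(K is a triangulation of the real projective plane RP^2.)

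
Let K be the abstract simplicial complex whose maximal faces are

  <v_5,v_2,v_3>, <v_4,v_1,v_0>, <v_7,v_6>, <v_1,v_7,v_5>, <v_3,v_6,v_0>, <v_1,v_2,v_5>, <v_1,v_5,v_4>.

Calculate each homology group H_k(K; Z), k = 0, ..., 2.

Take the total order v_0 < v_1 < v_2 < v_3 < v_4 < v_5 < v_6 < v_7 on the vertex set. Then K (dimension 2) consists of the simplices:

  0-simplices (8): [v_0], [v_1], [v_2], [v_3], [v_4], [v_5], [v_6], [v_7]
  1-simplices (15): (15 of them)
  2-simplices (6): [v_0,v_1,v_4], [v_0,v_3,v_6], [v_1,v_2,v_5], [v_1,v_4,v_5], [v_1,v_5,v_7], [v_2,v_3,v_5]

giving chain groups C_0 ≅ Z^8, C_1 ≅ Z^15, C_2 ≅ Z^6.

Boundary ∂_1: C_1 → C_0 is given by ∂[p,q] = [q] − [p]. For instance
  ∂[v_3,v_6] = [v_6] − [v_3].
As a 8×15 matrix over Z this has rank 7, with invariant factors (1,1,1,1,1,1,1).

Boundary ∂_2: C_2 → C_1 acts by ∂[p,q,r] = [q,r] − [p,r] + [p,q]. For instance
  ∂[v_0,v_1,v_4] = [v_1,v_4] − [v_0,v_4] + [v_0,v_1],
  ∂[v_1,v_2,v_5] = [v_2,v_5] − [v_1,v_5] + [v_1,v_2].
This gives a 15×6 integer matrix of rank 6; reducing to Smith normal form yields diagonal entries (1,1,1,1,1,1).

Reading off H_k = ker ∂_k / im ∂_{k+1}:

  H_0: rank C_0 − rank ∂_1 = 8 − 7 = 1, and the invariant factors of ∂_1 are all 1, so H_0 = Z.
  H_1: rank ker ∂_1 − rank ∂_2 = (15 − 7) − 6 = 2, and the invariant factors of ∂_2 are all 1, so H_1 = Z^2.
  H_2: rank ker ∂_2 − rank ∂_3 = (6 − 6) − 0 = 0, and there is no ∂_3, so H_2 = 0.

H_0 = Z,  H_1 = Z^2,  H_2 = 0.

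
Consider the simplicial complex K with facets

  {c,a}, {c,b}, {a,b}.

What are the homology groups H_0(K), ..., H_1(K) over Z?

We work with the vertex ordering a < b < c. The simplices of K, each written with vertices in increasing order, are:

  0-simplices (3): a, b, c
  1-simplices (3): ab, ac, bc

giving chain groups C_0 ≅ Z^3, C_1 ≅ Z^3.

Boundary ∂_1: C_1 → C_0 is given by ∂[p,q] = [q] − [p].
The 3×3 boundary matrix has rank 2 and Smith normal form diag(1,1).

From H_k ≅ ker(∂_k) / im(∂_{k+1}) we obtain:

  H_0: rank C_0 − rank ∂_1 = 3 − 2 = 1, and the invariant factors of ∂_1 are all 1, so H_0 = Z.
  H_1: rank ker ∂_1 − rank ∂_2 = (3 − 2) − 0 = 1, and there is no ∂_2, so H_1 = Z.

As a check, the Euler characteristic is 3 − 3 = 0, which agrees with 1 − 1 = 0.

H_0 = Z,  H_1 = Z.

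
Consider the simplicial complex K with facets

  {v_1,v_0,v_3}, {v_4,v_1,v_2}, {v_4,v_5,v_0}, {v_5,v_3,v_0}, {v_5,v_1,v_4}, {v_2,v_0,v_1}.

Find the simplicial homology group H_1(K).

H_1 = Z.

Order the vertices as v_0 < v_1 < v_2 < v_3 < v_4 < v_5. Listing each simplex with vertices in this order, K has dimension 2 with simplices:

  0-simplices (6): [v_0], [v_1], [v_2], [v_3], [v_4], [v_5]
  1-simplices (12): [v_0,v_1], [v_0,v_2], [v_0,v_3], [v_0,v_4], [v_0,v_5], [v_1,v_2], [v_1,v_3], [v_1,v_4], [v_1,v_5], [v_2,v_4], [v_3,v_5], [v_4,v_5]
  2-simplices (6): [v_0,v_1,v_2], [v_0,v_1,v_3], [v_0,v_3,v_5], [v_0,v_4,v_5], [v_1,v_2,v_4], [v_1,v_4,v_5]

Hence C_0 ≅ Z^6, C_1 ≅ Z^12, C_2 ≅ Z^6.

The boundary map ∂_1: C_1 → C_0 is given by ∂[p,q] = [q] − [p]. For instance
  ∂[v_3,v_5] = [v_5] − [v_3].
As a 6×12 matrix over Z this has rank 5, with invariant factors (1,1,1,1,1).

∂_2: C_2 → C_1 maps a triangle to the signed sum of its edges. For instance
  ∂[v_1,v_2,v_4] = [v_2,v_4] − [v_1,v_4] + [v_1,v_2],
  ∂[v_0,v_1,v_2] = [v_1,v_2] − [v_0,v_2] + [v_0,v_1].
As a 12×6 matrix over Z this has rank 6, with invariant factors (1,1,1,1,1,1).

From H_k ≅ ker(∂_k) / im(∂_{k+1}) we obtain:

  H_1: rank ker ∂_1 − rank ∂_2 = (12 − 5) − 6 = 1, and the invariant factors of ∂_2 are all 1, so H_1 = Z.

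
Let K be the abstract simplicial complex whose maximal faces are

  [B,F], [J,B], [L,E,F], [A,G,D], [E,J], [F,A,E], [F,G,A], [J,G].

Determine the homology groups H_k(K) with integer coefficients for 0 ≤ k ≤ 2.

H_0 = Z,  H_1 = Z^2,  H_2 = 0.

Order the vertices as A < B < D < E < F < G < J < L. Listing each simplex with vertices in this order, K has dimension 2 with simplices:

  0-simplices (8): A, B, D, E, F, G, J, L
  1-simplices (13): AD, AE, AF, AG, BF, BJ, DG, EF, EJ, EL, FG, FL, GJ
  2-simplices (4): ADG, AEF, AFG, EFL

Hence C_0 ≅ Z^8, C_1 ≅ Z^13, C_2 ≅ Z^4.

Boundary ∂_1: C_1 → C_0 sends each edge [p,q] (with p < q) to q − p. For instance
  ∂EJ = J − E.
This gives a 8×13 integer matrix of rank 7; reducing to Smith normal form yields diagonal entries (1,1,1,1,1,1,1).

∂_2: C_2 → C_1 acts by ∂[p,q,r] = [q,r] − [p,r] + [p,q]. For instance
  ∂ADG = DG − AG + AD,
  ∂AEF = EF − AF + AE.
This gives a 13×4 integer matrix of rank 4; reducing to Smith normal form yields diagonal entries (1,1,1,1).

From H_k ≅ ker(∂_k) / im(∂_{k+1}) we obtain:

  H_0: rank C_0 − rank ∂_1 = 8 − 7 = 1, and the invariant factors of ∂_1 are all 1, so H_0 ≅ Z.
  H_1: rank ker ∂_1 − rank ∂_2 = (13 − 7) − 4 = 2, and the invariant factors of ∂_2 are all 1, so H_1 ≅ Z^2.
  H_2: rank ker ∂_2 − rank ∂_3 = (4 − 4) − 0 = 0, and there is no ∂_3, so H_2 ≅ 0.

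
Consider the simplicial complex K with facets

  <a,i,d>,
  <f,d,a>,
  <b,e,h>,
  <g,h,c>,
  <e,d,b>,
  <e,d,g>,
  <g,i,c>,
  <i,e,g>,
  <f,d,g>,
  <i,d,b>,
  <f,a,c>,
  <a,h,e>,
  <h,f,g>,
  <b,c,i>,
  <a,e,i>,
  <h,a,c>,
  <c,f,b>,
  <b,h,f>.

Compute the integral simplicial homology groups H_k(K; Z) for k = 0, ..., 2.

Fix the vertex order a < b < c < d < e < f < g < h < i and write every simplex with vertices in increasing order. Then dim K = 2 and the simplices of K are:

  0-simplices (9): a, b, c, d, e, f, g, h, i
  1-simplices (27): ac, ad, ae, af, ah, ai, bc, bd, be, bf, bh, bi, cf, cg, ch, ci, de, df, dg, di, eg, eh, ei, fg, fh, gh, gi
  2-simplices (18): acf, ach, adf, adi, aeh, aei, bcf, bci, bde, bdi, beh, bfh, cgh, cgi, deg, dfg, egi, fgh

giving chain groups C_0 ≅ Z^9, C_1 ≅ Z^27, C_2 ≅ Z^18.

∂_1: C_1 → C_0 maps an edge to its endpoints' difference, ∂[p,q] = q − p. For instance
  ∂ci = i − c.
As a 9×27 matrix over Z this has rank 8, with invariant factors (1,1,1,1,1,1,1,1).

The boundary map ∂_2: C_2 → C_1 acts by ∂[p,q,r] = [q,r] − [p,r] + [p,q]. For instance
  ∂aeh = eh − ah + ae,
  ∂adi = di − ai + ad.
The resulting 27×18 matrix has rank 18, and its Smith normal form has invariant factors (1,1,1,1,1,1,1,1,1,1,1,1,1,1,1,1,1,2).

Computing H_k = (kernel of ∂_k) / (image of ∂_{k+1}):

  H_0: rank C_0 − rank ∂_1 = 9 − 8 = 1, and the invariant factors of ∂_1 are all 1, so H_0 ≅ Z.
  H_1: rank ker ∂_1 − rank ∂_2 = (27 − 8) − 18 = 1, and ∂_2 has invariant factor 2 > 1, so H_1 ≅ Z ⊕ Z/2.
  H_2: rank ker ∂_2 − rank ∂_3 = (18 − 18) − 0 = 0, and there is no ∂_3, so H_2 ≅ 0.

H_0 ≅ Z,  H_1 ≅ Z ⊕ Z/2,  H_2 = 0.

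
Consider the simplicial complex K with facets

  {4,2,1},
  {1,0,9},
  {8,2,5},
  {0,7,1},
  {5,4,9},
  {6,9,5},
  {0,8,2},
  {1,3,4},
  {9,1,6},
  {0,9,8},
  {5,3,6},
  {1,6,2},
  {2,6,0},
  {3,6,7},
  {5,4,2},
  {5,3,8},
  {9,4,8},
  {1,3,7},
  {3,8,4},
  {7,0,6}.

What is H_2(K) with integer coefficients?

H_2 = 0.

K has 10 vertices, 30 edges, 20 triangles.
rank ∂_2 = 20, rank ∂_3 = 0 ⇒ b_2 = 20 − 20 − 0 = 0. So H_2 = 0.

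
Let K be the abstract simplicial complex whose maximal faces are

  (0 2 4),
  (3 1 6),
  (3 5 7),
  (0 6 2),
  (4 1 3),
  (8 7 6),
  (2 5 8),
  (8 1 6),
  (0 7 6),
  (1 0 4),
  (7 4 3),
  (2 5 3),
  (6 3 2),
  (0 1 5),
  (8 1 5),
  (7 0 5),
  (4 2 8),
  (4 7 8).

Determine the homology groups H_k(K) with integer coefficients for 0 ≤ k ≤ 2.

H_0 ≅ Z,  H_1 ≅ Z^2,  H_2 ≅ Z.

Fix the vertex order 0 < 1 < 2 < 3 < 4 < 5 < 6 < 7 < 8 and write every simplex with vertices in increasing order. Then dim K = 2 and the simplices of K are:

  0-simplices (9): [0], [1], [2], [3], [4], [5], [6], [7], [8]
  1-simplices (27): (27 of them)
  2-simplices (18): [0,1,4], [0,1,5], [0,2,4], [0,2,6], [0,5,7], [0,6,7], [1,3,4], [1,3,6], [1,5,8], [1,6,8], [2,3,5], [2,3,6], [2,4,8], [2,5,8], [3,4,7], [3,5,7], [4,7,8], [6,7,8]

so the chain groups are C_0 ≅ Z^9, C_1 ≅ Z^27, C_2 ≅ Z^18.

∂_1: C_1 → C_0 maps an edge to its endpoints' difference, ∂[p,q] = q − p. For instance
  ∂[2,8] = [8] − [2].
This gives a 9×27 integer matrix of rank 8; reducing to Smith normal form yields diagonal entries (1,1,1,1,1,1,1,1).

∂_2: C_2 → C_1 sends each 2-simplex [p,q,r] to [q,r] − [p,r] + [p,q]. For instance
  ∂[2,4,8] = [4,8] − [2,8] + [2,4],
  ∂[0,5,7] = [5,7] − [0,7] + [0,5].
This gives a 27×18 integer matrix of rank 17; reducing to Smith normal form yields diagonal entries (1,1,1,1,1,1,1,1,1,1,1,1,1,1,1,1,1).

Now H_k = ker ∂_k / im ∂_{k+1}, so:

  H_0: rank C_0 − rank ∂_1 = 9 − 8 = 1, and the invariant factors of ∂_1 are all 1, so H_0 ≅ Z.
  H_1: rank ker ∂_1 − rank ∂_2 = (27 − 8) − 17 = 2, and the invariant factors of ∂_2 are all 1, so H_1 ≅ Z^2.
  H_2: rank ker ∂_2 − rank ∂_3 = (18 − 17) − 0 = 1, and there is no ∂_3, so H_2 ≅ Z.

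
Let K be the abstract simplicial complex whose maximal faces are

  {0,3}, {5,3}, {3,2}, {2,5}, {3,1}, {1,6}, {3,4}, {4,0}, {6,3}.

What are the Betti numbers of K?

Fix the vertex order 0 < 1 < 2 < 3 < 4 < 5 < 6 and write every simplex with vertices in increasing order. Then dim K = 1 and the simplices of K are:

  0-simplices (7): [0], [1], [2], [3], [4], [5], [6]
  1-simplices (9): [0,3], [0,4], [1,3], [1,6], [2,3], [2,5], [3,4], [3,5], [3,6]

giving chain groups C_0 ≅ Z^7, C_1 ≅ Z^9.

Boundary ∂_1: C_1 → C_0 is given by ∂[p,q] = [q] − [p]. For instance
  ∂[0,4] = [4] − [0].
This gives a 7×9 integer matrix of rank 6; reducing to Smith normal form yields diagonal entries (1,1,1,1,1,1).

Reading off H_k = ker ∂_k / im ∂_{k+1}:

  H_0: rank C_0 − rank ∂_1 = 7 − 6 = 1, and the invariant factors of ∂_1 are all 1, so H_0 ≅ Z.
  H_1: rank ker ∂_1 − rank ∂_2 = (9 − 6) − 0 = 3, and there is no ∂_2, so H_1 ≅ Z^3.

(K is a triangulation of a wedge of 3 circles.)

Hence the Betti numbers are b_0 = 1, b_1 = 3.

b_0 = 1, b_1 = 3.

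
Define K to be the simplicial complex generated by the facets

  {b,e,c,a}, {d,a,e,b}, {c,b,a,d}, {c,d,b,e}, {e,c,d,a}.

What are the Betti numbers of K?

b_0 = 1, b_1 = 0, b_2 = 0, b_3 = 1.

Take the total order a < b < c < d < e on the vertex set. Then K (dimension 3) consists of the simplices:

  0-simplices (5): a, b, c, d, e
  1-simplices (10): ab, ac, ad, ae, bc, bd, be, cd, ce, de
  2-simplices (10): abc, abd, abe, acd, ace, ade, bcd, bce, bde, cde
  3-simplices (5): abcd, abce, abde, acde, bcde

so the chain groups are C_0 ≅ Z^5, C_1 ≅ Z^10, C_2 ≅ Z^10, C_3 ≅ Z^5.

∂_1: C_1 → C_0 sends each edge [p,q] (with p < q) to q − p.
The 5×10 boundary matrix has rank 4 and Smith normal form diag(1,1,1,1).

The boundary map ∂_2: C_2 → C_1 acts by ∂[p,q,r] = [q,r] − [p,r] + [p,q]. For instance
  ∂abe = be − ae + ab,
  ∂abc = bc − ac + ab.
The 10×10 boundary matrix has rank 6 and Smith normal form diag(1,1,1,1,1,1).

The boundary map ∂_3: C_3 → C_2 sends each 3-simplex σ to the alternating sum Σ_i (−1)^i (σ with its i-th vertex removed). For instance
  ∂bcde = cde − bde + bce − bcd,
  ∂abde = bde − ade + abe − abd.
As a 10×5 matrix over Z this has rank 4, with invariant factors (1,1,1,1).

Reading off H_k = ker ∂_k / im ∂_{k+1}:

  H_0: rank C_0 − rank ∂_1 = 5 − 4 = 1, and the invariant factors of ∂_1 are all 1, so H_0 ≅ Z.
  H_1: rank ker ∂_1 − rank ∂_2 = (10 − 4) − 6 = 0, and the invariant factors of ∂_2 are all 1, so H_1 ≅ 0.
  H_2: rank ker ∂_2 − rank ∂_3 = (10 − 6) − 4 = 0, and the invariant factors of ∂_3 are all 1, so H_2 ≅ 0.
  H_3: rank ker ∂_3 − rank ∂_4 = (5 − 4) − 0 = 1, and there is no ∂_4, so H_3 ≅ Z.

(K is a triangulation of the 3-sphere S^3.)

Hence the Betti numbers are b_0 = 1, b_1 = 0, b_2 = 0, b_3 = 1.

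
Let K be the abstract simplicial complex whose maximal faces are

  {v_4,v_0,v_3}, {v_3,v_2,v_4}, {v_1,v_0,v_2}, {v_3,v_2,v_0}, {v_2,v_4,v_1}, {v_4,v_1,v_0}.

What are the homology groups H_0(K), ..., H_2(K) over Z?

Fix the vertex order v_0 < v_1 < v_2 < v_3 < v_4 and write every simplex with vertices in increasing order. Then dim K = 2 and the simplices of K are:

  0-simplices (5): [v_0], [v_1], [v_2], [v_3], [v_4]
  1-simplices (9): [v_0,v_1], [v_0,v_2], [v_0,v_3], [v_0,v_4], [v_1,v_2], [v_1,v_4], [v_2,v_3], [v_2,v_4], [v_3,v_4]
  2-simplices (6): [v_0,v_1,v_2], [v_0,v_1,v_4], [v_0,v_2,v_3], [v_0,v_3,v_4], [v_1,v_2,v_4], [v_2,v_3,v_4]

giving chain groups C_0 ≅ Z^5, C_1 ≅ Z^9, C_2 ≅ Z^6.

Boundary ∂_1: C_1 → C_0 is given by ∂[p,q] = [q] − [p].
This gives a 5×9 integer matrix of rank 4; reducing to Smith normal form yields diagonal entries (1,1,1,1).

∂_2: C_2 → C_1 sends each 2-simplex [p,q,r] to [q,r] − [p,r] + [p,q]. For instance
  ∂[v_0,v_1,v_2] = [v_1,v_2] − [v_0,v_2] + [v_0,v_1],
  ∂[v_0,v_2,v_3] = [v_2,v_3] − [v_0,v_3] + [v_0,v_2].
The resulting 9×6 matrix has rank 5, and its Smith normal form has invariant factors (1,1,1,1,1).

Reading off H_k = ker ∂_k / im ∂_{k+1}:

  H_0: rank C_0 − rank ∂_1 = 5 − 4 = 1, and the invariant factors of ∂_1 are all 1, so H_0 ≅ Z.
  H_1: rank ker ∂_1 − rank ∂_2 = (9 − 4) − 5 = 0, and the invariant factors of ∂_2 are all 1, so H_1 ≅ 0.
  H_2: rank ker ∂_2 − rank ∂_3 = (6 − 5) − 0 = 1, and there is no ∂_3, so H_2 ≅ Z.

(K is a triangulation of the 2-sphere S^2.)

H_0 = Z,  H_1 = 0,  H_2 = Z.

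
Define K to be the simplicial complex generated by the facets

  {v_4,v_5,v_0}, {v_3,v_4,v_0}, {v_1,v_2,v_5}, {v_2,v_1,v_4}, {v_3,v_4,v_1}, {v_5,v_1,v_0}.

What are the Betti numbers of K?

b_0 = 1, b_1 = 1, b_2 = 0.

We work with the vertex ordering v_0 < v_1 < v_2 < v_3 < v_4 < v_5. The simplices of K, each written with vertices in increasing order, are:

  0-simplices (6): [v_0], [v_1], [v_2], [v_3], [v_4], [v_5]
  1-simplices (12): [v_0,v_1], [v_0,v_3], [v_0,v_4], [v_0,v_5], [v_1,v_2], [v_1,v_3], [v_1,v_4], [v_1,v_5], [v_2,v_4], [v_2,v_5], [v_3,v_4], [v_4,v_5]
  2-simplices (6): [v_0,v_1,v_5], [v_0,v_3,v_4], [v_0,v_4,v_5], [v_1,v_2,v_4], [v_1,v_2,v_5], [v_1,v_3,v_4]

giving chain groups C_0 ≅ Z^6, C_1 ≅ Z^12, C_2 ≅ Z^6.

The boundary map ∂_1: C_1 → C_0 maps an edge to its endpoints' difference, ∂[p,q] = q − p.
This gives a 6×12 integer matrix of rank 5; reducing to Smith normal form yields diagonal entries (1,1,1,1,1).

∂_2: C_2 → C_1 sends each 2-simplex [p,q,r] to [q,r] − [p,r] + [p,q]. For instance
  ∂[v_0,v_4,v_5] = [v_4,v_5] − [v_0,v_5] + [v_0,v_4],
  ∂[v_0,v_3,v_4] = [v_3,v_4] − [v_0,v_4] + [v_0,v_3].
As a 12×6 matrix over Z this has rank 6, with invariant factors (1,1,1,1,1,1).

Reading off H_k = ker ∂_k / im ∂_{k+1}:

  H_0: rank C_0 − rank ∂_1 = 6 − 5 = 1, and the invariant factors of ∂_1 are all 1, so H_0 = Z.
  H_1: rank ker ∂_1 − rank ∂_2 = (12 − 5) − 6 = 1, and the invariant factors of ∂_2 are all 1, so H_1 = Z.
  H_2: rank ker ∂_2 − rank ∂_3 = (6 − 6) − 0 = 0, and there is no ∂_3, so H_2 = 0.

Hence the Betti numbers are b_0 = 1, b_1 = 1, b_2 = 0.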